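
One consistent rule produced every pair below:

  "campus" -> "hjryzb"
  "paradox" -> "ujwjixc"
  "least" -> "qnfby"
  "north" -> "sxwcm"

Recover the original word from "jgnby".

It's a Vigenère-style cipher with numeric key [5,9]: position i shifts by key[i mod 2].
Reversing it on jgnby: j−5=e, g−9=x, n−5=i, b−9=s, y−5=t.

exist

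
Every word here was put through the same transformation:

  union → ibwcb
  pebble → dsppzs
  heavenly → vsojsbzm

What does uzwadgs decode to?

Compare letters: u→i is +14, n→b is +14, i→w is +14 — a constant shift. Each letter is shifted forward by 14 in the alphabet (a Caesar shift of +14).
Reversing it on uzwadgs: u−14=g, z−14=l, w−14=i, a−14=m, d−14=p, g−14=s, s−14=e.

glimpse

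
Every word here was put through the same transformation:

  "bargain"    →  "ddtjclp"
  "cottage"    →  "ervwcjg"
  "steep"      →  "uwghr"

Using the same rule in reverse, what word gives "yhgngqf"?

weekend

Shifts by position in bargain: pos 0: b→d (+2), pos 1: a→d (+3), pos 2: r→t (+2), pos 3: g→j (+3) — repeating every 2. It's a Vigenère-style cipher with numeric key [2,3]: position i shifts by key[i mod 2].
Reversing it on yhgngqf: y−2=w, h−3=e, g−2=e, n−3=k, g−2=e, q−3=n, f−2=d.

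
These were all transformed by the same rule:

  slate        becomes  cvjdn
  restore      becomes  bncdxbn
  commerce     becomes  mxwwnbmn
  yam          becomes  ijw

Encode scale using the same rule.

cmjvn

Vowels shift forward by 9 and consonants shift forward by 10.
Applying it to scale: s(cons)+10=c, c(cons)+10=m, a(vowel)+9=j, l(cons)+10=v, e(vowel)+9=n.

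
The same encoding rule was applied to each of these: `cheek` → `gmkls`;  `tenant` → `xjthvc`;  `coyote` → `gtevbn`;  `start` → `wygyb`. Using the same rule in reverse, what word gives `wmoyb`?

shirt

In cheek: c→g is +4, h→m is +5, e→k is +6, e→l is +7 — the shift increases by 1 each position. Each letter shifts forward by (position + 4), i.e. 4, 5, 6, … — the shift grows by one for each successive letter.
Reversing it on wmoyb: w−4=s, m−5=h, o−6=i, y−7=r, b−8=t.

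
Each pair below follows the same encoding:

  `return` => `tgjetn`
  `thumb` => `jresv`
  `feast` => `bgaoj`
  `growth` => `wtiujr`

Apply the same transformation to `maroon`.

r(17)→t(19) and e(4)→g(6) fit y≡21x+0 (mod 26); the inverse of 21 mod 26 is 5. Each letter's alphabet position (a=0..z=25) is mapped through 21·x+0 mod 26 — an affine cipher.
For maroon: m(12)→21·12+0≡18=s; a(0)→21·0+0≡0=a; r(17)→21·17+0≡19=t; o(14)→21·14+0≡8=i; o(14)→21·14+0≡8=i; n(13)→21·13+0≡13=n (all mod 26).

satiin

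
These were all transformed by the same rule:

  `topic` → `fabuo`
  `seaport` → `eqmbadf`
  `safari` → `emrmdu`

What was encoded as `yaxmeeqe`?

molasses

Compare letters: t→f is +12, o→a is +12, p→b is +12 — a constant shift. This is a Caesar cipher with shift 12.
Undoing it on yaxmeeqe: y−12=m, a−12=o, x−12=l, m−12=a, e−12=s, e−12=s, q−12=e, e−12=s.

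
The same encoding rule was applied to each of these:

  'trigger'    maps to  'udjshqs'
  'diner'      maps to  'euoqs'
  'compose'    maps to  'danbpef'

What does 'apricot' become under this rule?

Shifts by position in trigger: pos 0: t→u (+1), pos 1: r→d (+12), pos 2: i→j (+1), pos 3: g→s (+12) — repeating every 2. It's a Vigenère-style cipher with numeric key [1,12]: position i shifts by key[i mod 2].
For apricot: a+1=b, p+12=b, r+1=s, i+12=u, c+1=d, o+12=a, t+1=u.

bbsudau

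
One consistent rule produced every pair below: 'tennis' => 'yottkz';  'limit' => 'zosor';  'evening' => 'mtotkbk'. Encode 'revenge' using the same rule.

The output letters match the input read backwards, each shifted +6: tennis reversed is sinnet. Read the word backwards and shift each letter +6.
For revenge: reverse → egnever; then shift: e+6=k, g+6=m, n+6=t, e+6=k, v+6=b, e+6=k, r+6=x.

kmtkbkx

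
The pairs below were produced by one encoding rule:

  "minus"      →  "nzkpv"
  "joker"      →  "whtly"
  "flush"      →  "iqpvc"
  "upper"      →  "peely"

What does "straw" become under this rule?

vsyxj

This is an affine cipher: with a=0,…,z=25, each position x becomes (23x+23) mod 26.
Applying it to straw: s(18)→23·18+23≡21=v; t(19)→23·19+23≡18=s; r(17)→23·17+23≡24=y; a(0)→23·0+23≡23=x; w(22)→23·22+23≡9=j (all mod 26).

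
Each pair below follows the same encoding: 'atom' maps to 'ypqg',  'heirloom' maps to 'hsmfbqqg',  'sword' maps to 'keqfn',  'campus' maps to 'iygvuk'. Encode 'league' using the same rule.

This is an affine cipher: with a=0,…,z=25, each position x becomes (5x+24) mod 26.
On league: l(11)→5·11+24≡1=b; e(4)→5·4+24≡18=s; a(0)→5·0+24≡24=y; g(6)→5·6+24≡2=c; u(20)→5·20+24≡20=u; e(4)→5·4+24≡18=s (all mod 26).

bsycus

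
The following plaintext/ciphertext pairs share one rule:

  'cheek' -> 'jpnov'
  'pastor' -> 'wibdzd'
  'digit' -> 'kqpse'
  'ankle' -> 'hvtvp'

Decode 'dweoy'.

The shift increases by 1 at each position, starting from +7: 7, 8, 9, ….
Undoing it on dweoy: d−7=w, w−8=o, e−9=v, o−10=e, y−11=n.

woven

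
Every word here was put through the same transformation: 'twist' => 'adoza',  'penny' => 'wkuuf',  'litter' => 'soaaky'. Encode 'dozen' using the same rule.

kugku

The shift depends on letter class: consonant t→a is +7, but vowel i→o is +6. Vowels shift forward by 6 and consonants shift forward by 7.
For dozen: d(cons)+7=k, o(vowel)+6=u, z(cons)+7=g, e(vowel)+6=k, n(cons)+7=u.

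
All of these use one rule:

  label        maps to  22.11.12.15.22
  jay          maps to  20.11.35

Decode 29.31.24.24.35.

sunny

l is letter #12 and maps to 22: an offset of 10. Letters become their 1-based position plus 10 (so a→11, b→12, …).
Decoding 29.31.24.24.35: 29→(29−10)÷1=19=s, 31→(31−10)÷1=21=u, 24→(24−10)÷1=14=n, 24→(24−10)÷1=14=n, 35→(35−10)÷1=25=y.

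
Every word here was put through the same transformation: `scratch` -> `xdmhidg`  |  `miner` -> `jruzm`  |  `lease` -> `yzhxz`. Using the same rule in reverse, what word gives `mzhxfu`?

s(18)→x(23) and c(2)→d(3) fit y≡11x+7 (mod 26); the inverse of 11 mod 26 is 19. Treating letters as 0–25, the rule is x ↦ 11x + 7 (mod 26).
Decoding mzhxfu: m(12)→19·(12−7)≡17=r; z(25)→19·(25−7)≡4=e; h(7)→19·(7−7)≡0=a; x(23)→19·(23−7)≡18=s; f(5)→19·(5−7)≡14=o; u(20)→19·(20−7)≡13=n (all mod 26).

reason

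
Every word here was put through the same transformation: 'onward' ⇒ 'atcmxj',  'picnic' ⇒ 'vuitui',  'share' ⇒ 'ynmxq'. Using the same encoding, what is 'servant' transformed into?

yqxbmtz

The shift depends on letter class: consonant n→t is +6, but vowel o→a is +12. Two shifts are in play — +12 for a/e/i/o/u, +6 for every other letter.
For servant: s(cons)+6=y, e(vowel)+12=q, r(cons)+6=x, v(cons)+6=b, a(vowel)+12=m, n(cons)+6=t, t(cons)+6=z.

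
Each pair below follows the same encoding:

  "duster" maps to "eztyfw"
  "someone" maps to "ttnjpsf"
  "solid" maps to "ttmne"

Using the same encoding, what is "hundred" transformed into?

The shifts repeat in a cycle of length 2: positions 0,1,… shift by +1, +5, then the pattern repeats.
On hundred: h+1=i, u+5=z, n+1=o, d+5=i, r+1=s, e+5=j, d+1=e.

izoisje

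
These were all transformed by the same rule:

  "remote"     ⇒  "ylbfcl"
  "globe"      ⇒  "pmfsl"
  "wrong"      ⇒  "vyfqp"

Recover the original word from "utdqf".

piano

Treating letters as 0–25, the rule is x ↦ 15x + 3 (mod 26).
Decoding utdqf: u(20)→7·(20−3)≡15=p; t(19)→7·(19−3)≡8=i; d(3)→7·(3−3)≡0=a; q(16)→7·(16−3)≡13=n; f(5)→7·(5−3)≡14=o (all mod 26).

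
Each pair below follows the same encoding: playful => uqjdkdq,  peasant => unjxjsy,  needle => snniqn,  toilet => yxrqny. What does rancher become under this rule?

The shift depends on letter class: consonant p→u is +5, but vowel a→j is +9. Two shifts are in play — +9 for a/e/i/o/u, +5 for every other letter.
On rancher: r(cons)+5=w, a(vowel)+9=j, n(cons)+5=s, c(cons)+5=h, h(cons)+5=m, e(vowel)+9=n, r(cons)+5=w.

wjshmnw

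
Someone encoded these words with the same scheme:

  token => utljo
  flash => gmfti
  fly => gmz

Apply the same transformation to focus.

The shift depends on letter class: consonant t→u is +1, but vowel o→t is +5. Two shifts are in play — +5 for a/e/i/o/u, +1 for every other letter.
For focus: f(cons)+1=g, o(vowel)+5=t, c(cons)+1=d, u(vowel)+5=z, s(cons)+1=t.

gtdzt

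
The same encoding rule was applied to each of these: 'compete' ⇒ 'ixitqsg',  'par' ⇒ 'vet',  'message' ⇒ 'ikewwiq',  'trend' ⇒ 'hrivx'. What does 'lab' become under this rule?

The word is reversed, then every letter is shifted forward by 4.
For lab: reverse → bal; then shift: b+4=f, a+4=e, l+4=p.

fep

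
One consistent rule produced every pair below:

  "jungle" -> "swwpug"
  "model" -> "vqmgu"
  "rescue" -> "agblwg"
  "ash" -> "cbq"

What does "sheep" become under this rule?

bqggy

The shift depends on letter class: consonant j→s is +9, but vowel u→w is +2. The rule splits by letter class: vowels +2, consonants +9.
On sheep: s(cons)+9=b, h(cons)+9=q, e(vowel)+2=g, e(vowel)+2=g, p(cons)+9=y.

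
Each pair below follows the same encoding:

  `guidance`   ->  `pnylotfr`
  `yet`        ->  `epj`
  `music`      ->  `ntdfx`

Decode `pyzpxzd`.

someone

Two steps: reverse the string, then apply a Caesar shift of +11.
Reversing it on pyzpxzd: shift back: p−11=e, y−11=n, z−11=o, p−11=e, x−11=m, z−11=o, d−11=s → enoemos; then reverse → someone.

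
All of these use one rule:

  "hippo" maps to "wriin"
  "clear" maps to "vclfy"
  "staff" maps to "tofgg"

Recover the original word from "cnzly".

h(7)→w(22) and i(8)→r(17) fit y≡21x+5 (mod 26); the inverse of 21 mod 26 is 5. Each letter's alphabet position (a=0..z=25) is mapped through 21·x+5 mod 26 — an affine cipher.
Decoding cnzly: c(2)→5·(2−5)≡11=l; n(13)→5·(13−5)≡14=o; z(25)→5·(25−5)≡22=w; l(11)→5·(11−5)≡4=e; y(24)→5·(24−5)≡17=r (all mod 26).

lower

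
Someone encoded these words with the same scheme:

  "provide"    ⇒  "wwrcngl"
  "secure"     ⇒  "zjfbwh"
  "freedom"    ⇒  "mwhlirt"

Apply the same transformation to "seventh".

A repeating key of period 3 is used — shifts +7, +5, +3 over and over.
Applying it to seventh: s+7=z, e+5=j, v+3=y, e+7=l, n+5=s, t+3=w, h+7=o.

zjylswo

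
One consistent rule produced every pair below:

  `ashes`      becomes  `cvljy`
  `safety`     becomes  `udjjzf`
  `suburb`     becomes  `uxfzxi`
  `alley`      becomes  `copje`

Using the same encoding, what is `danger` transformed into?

In ashes: a→c is +2, s→v is +3, h→l is +4, e→j is +5 — the shift increases by 1 each position. Each letter shifts forward by (position + 2), i.e. 2, 3, 4, … — the shift grows by one for each successive letter.
For danger: d+2=f, a+3=d, n+4=r, g+5=l, e+6=k, r+7=y.

fdrlky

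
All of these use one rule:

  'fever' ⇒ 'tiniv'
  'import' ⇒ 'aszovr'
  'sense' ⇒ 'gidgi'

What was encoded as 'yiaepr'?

weight

f(5)→t(19) and e(4)→i(8) fit y≡11x+16 (mod 26); the inverse of 11 mod 26 is 19. This is an affine cipher: with a=0,…,z=25, each position x becomes (11x+16) mod 26.
Undoing it on yiaepr: y(24)→19·(24−16)≡22=w; i(8)→19·(8−16)≡4=e; a(0)→19·(0−16)≡8=i; e(4)→19·(4−16)≡6=g; p(15)→19·(15−16)≡7=h; r(17)→19·(17−16)≡19=t (all mod 26).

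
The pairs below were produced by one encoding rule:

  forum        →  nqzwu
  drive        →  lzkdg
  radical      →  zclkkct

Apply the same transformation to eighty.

Two shifts are in play — +2 for a/e/i/o/u, +8 for every other letter.
Applying it to eighty: e(vowel)+2=g, i(vowel)+2=k, g(cons)+8=o, h(cons)+8=p, t(cons)+8=b, y(cons)+8=g.

gkopbg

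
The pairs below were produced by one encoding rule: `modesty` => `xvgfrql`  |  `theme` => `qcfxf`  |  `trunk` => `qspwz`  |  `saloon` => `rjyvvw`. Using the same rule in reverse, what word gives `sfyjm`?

relax

m(12)→x(23) and o(14)→v(21) fit y≡25x+9 (mod 26); the inverse of 25 mod 26 is 25. Treating letters as 0–25, the rule is x ↦ 25x + 9 (mod 26).
Decoding sfyjm: s(18)→25·(18−9)≡17=r; f(5)→25·(5−9)≡4=e; y(24)→25·(24−9)≡11=l; j(9)→25·(9−9)≡0=a; m(12)→25·(12−9)≡23=x (all mod 26).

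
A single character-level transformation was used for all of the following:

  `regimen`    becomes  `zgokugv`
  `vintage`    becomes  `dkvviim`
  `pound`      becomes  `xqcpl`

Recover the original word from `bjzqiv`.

throat

Shifts by position in regimen: pos 0: r→z (+8), pos 1: e→g (+2), pos 2: g→o (+8), pos 3: i→k (+2) — repeating every 2. The shifts repeat in a cycle of length 2: positions 0,1,… shift by +8, +2, then the pattern repeats.
Reversing it on bjzqiv: b−8=t, j−2=h, z−8=r, q−2=o, i−8=a, v−2=t.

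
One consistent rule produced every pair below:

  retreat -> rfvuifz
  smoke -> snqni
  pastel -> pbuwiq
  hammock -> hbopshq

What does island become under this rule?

In retreat: r→r is +0, e→f is +1, t→v is +2, r→u is +3 — the shift increases by 1 each position. The shift increases by 1 at each position, starting from +0: 0, 1, 2, ….
Applying it to island: i+0=i, s+1=t, l+2=n, a+3=d, n+4=r, d+5=i.

itndri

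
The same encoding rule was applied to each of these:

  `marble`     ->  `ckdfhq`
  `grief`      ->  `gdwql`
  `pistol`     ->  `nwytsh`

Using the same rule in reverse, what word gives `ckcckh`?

Each letter's alphabet position (a=0..z=25) is mapped through 21·x+10 mod 26 — an affine cipher.
Decoding ckcckh: c(2)→5·(2−10)≡12=m; k(10)→5·(10−10)≡0=a; c(2)→5·(2−10)≡12=m; c(2)→5·(2−10)≡12=m; k(10)→5·(10−10)≡0=a; h(7)→5·(7−10)≡11=l (all mod 26).

mammal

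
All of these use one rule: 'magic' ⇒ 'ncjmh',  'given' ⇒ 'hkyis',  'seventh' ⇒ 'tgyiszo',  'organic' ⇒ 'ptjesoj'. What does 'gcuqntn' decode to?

In magic: m→n is +1, a→c is +2, g→j is +3, i→m is +4 — the shift increases by 1 each position. The shift increases by 1 at each position, starting from +1: 1, 2, 3, ….
Undoing it on gcuqntn: g−1=f, c−2=a, u−3=r, q−4=m, n−5=i, t−6=n, n−7=g.

farming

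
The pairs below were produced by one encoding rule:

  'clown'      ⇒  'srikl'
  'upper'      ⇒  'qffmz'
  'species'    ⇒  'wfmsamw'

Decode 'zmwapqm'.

residue

c(2)→s(18) and l(11)→r(17) fit y≡23x+24 (mod 26); the inverse of 23 mod 26 is 17. Treating letters as 0–25, the rule is x ↦ 23x + 24 (mod 26).
Decoding zmwapqm: z(25)→17·(25−24)≡17=r; m(12)→17·(12−24)≡4=e; w(22)→17·(22−24)≡18=s; a(0)→17·(0−24)≡8=i; p(15)→17·(15−24)≡3=d; q(16)→17·(16−24)≡20=u; m(12)→17·(12−24)≡4=e (all mod 26).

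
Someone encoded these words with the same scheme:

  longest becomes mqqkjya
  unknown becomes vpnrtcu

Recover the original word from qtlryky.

In longest: l→m is +1, o→q is +2, n→q is +3, g→k is +4 — the shift increases by 1 each position. Letter i (0-indexed) is shifted by i+1, so successive shifts are 1, 2, 3, ….
Reversing it on qtlryky: q−1=p, t−2=r, l−3=i, r−4=n, y−5=t, k−6=e, y−7=r.

printer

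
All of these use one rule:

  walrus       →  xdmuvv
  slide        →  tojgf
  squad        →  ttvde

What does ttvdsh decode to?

square

Shifts by position in walrus: pos 0: w→x (+1), pos 1: a→d (+3), pos 2: l→m (+1), pos 3: r→u (+3) — repeating every 2. A repeating key of period 2 is used — shifts +1, +3 over and over.
Undoing it on ttvdsh: t−1=s, t−3=q, v−1=u, d−3=a, s−1=r, h−3=e.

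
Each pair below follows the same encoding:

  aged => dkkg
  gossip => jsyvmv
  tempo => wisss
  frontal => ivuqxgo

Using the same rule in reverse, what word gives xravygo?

Shifts by position in aged: pos 0: a→d (+3), pos 1: g→k (+4), pos 2: e→k (+6), pos 3: d→g (+3) — repeating every 3. It's a Vigenère-style cipher with numeric key [3,4,6]: position i shifts by key[i mod 3].
Undoing it on xravygo: x−3=u, r−4=n, a−6=u, v−3=s, y−4=u, g−6=a, o−3=l.

unusual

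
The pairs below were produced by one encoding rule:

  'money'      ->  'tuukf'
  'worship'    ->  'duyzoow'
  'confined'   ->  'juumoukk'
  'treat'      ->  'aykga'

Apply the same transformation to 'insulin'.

ouzasou

The shift depends on letter class: consonant m→t is +7, but vowel o→u is +6. Two shifts are in play — +6 for a/e/i/o/u, +7 for every other letter.
On insulin: i(vowel)+6=o, n(cons)+7=u, s(cons)+7=z, u(vowel)+6=a, l(cons)+7=s, i(vowel)+6=o, n(cons)+7=u.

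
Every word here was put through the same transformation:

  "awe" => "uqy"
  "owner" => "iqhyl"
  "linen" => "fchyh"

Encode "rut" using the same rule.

Compare letters: a→u is +20, w→q is +20, e→y is +20 — a constant shift. It's a constant shift of +20 (ROT20).
For rut: r+20=l, u+20=o, t+20=n.

lon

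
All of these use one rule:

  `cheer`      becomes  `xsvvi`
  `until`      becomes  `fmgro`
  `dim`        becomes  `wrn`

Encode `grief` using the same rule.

tirvu

Each letter is replaced by its mirror in the alphabet: a↔z, b↔y, c↔x, and so on (the Atbash cipher).
For grief: g↔t, r↔i, i↔r, e↔v, f↔u.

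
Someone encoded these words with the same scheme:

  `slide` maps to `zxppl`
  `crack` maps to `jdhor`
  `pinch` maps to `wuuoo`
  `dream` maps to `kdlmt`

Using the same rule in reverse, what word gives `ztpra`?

The shifts repeat in a cycle of length 2: positions 0,1,… shift by +7, +12, then the pattern repeats.
Decoding ztpra: z−7=s, t−12=h, p−7=i, r−12=f, a−7=t.

shift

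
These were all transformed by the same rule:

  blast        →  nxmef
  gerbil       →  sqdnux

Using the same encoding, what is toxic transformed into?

Every letter moves 12 places later in the alphabet, wrapping around z→a.
On toxic: t+12=f, o+12=a, x+12=j, i+12=u, c+12=o.

fajuo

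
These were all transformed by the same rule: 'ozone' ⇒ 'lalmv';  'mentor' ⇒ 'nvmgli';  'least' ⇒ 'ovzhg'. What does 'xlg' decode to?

Each pair mirrors across the alphabet (o↔l, z↔a, o↔l): positions sum to 25. This is the alphabet-reversal cipher (Atbash): a becomes z, b becomes y, etc.
Decoding xlg: x↔c, l↔o, g↔t.

cot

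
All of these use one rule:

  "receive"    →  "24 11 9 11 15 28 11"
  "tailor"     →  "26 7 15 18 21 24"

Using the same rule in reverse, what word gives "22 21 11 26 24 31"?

r is letter #18 and maps to 24: an offset of 6. Letters become their 1-based position plus 6 (so a→7, b→8, …).
Decoding 22 21 11 26 24 31: 22→(22−6)÷1=16=p, 21→(21−6)÷1=15=o, 11→(11−6)÷1=5=e, 26→(26−6)÷1=20=t, 24→(24−6)÷1=18=r, 31→(31−6)÷1=25=y.

poetry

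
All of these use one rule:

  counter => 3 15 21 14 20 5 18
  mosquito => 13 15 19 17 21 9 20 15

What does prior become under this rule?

16 18 9 15 18

Each letter is replaced by its alphabet position (a=1, b=2, …, z=26).
On prior: p=16→16, r=18→18, i=9→9, o=15→15, r=18→18.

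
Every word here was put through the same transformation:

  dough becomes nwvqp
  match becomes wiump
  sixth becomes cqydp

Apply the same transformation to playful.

ztbinvv

Shifts by position in dough: pos 0: d→n (+10), pos 1: o→w (+8), pos 2: u→v (+1), pos 3: g→q (+10), pos 4: h→p (+8) — repeating every 3. The shifts repeat in a cycle of length 3: positions 0,1,… shift by +10, +8, +1, then the pattern repeats.
On playful: p+10=z, l+8=t, a+1=b, y+10=i, f+8=n, u+1=v, l+10=v.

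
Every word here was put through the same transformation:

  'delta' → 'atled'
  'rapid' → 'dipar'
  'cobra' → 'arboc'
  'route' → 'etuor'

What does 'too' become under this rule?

The output letters match the input read backwards: delta reversed is atled. It's just the letters in reverse order.
Applying it to too: reverse → oot.

oot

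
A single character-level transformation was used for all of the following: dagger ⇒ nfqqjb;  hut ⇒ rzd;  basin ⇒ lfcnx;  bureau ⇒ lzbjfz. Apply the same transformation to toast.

The shift depends on letter class: consonant d→n is +10, but vowel a→f is +5. The rule splits by letter class: vowels +5, consonants +10.
For toast: t(cons)+10=d, o(vowel)+5=t, a(vowel)+5=f, s(cons)+10=c, t(cons)+10=d.

dtfcd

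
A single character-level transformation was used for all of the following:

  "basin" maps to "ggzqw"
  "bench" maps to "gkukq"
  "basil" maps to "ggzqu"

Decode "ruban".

The shift increases by 1 at each position, starting from +5: 5, 6, 7, ….
Undoing it on ruban: r−5=m, u−6=o, b−7=u, a−8=s, n−9=e.

mouse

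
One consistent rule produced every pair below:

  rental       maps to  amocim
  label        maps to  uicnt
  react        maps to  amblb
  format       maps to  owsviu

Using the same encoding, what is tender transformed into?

Shifts by position in rental: pos 0: r→a (+9), pos 1: e→m (+8), pos 2: n→o (+1), pos 3: t→c (+9), pos 4: a→i (+8), pos 5: l→m (+1) — repeating every 3. A repeating key of period 3 is used — shifts +9, +8, +1 over and over.
Applying it to tender: t+9=c, e+8=m, n+1=o, d+9=m, e+8=m, r+1=s.

cmomms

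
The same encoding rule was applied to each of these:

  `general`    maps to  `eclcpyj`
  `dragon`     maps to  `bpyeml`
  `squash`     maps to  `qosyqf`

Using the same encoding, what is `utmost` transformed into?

srkmqr

Compare letters: g→e is +24, e→c is +24, n→l is +24 — a constant shift. It's a constant shift of +24 (ROT24).
On utmost: u+24=s, t+24=r, m+24=k, o+24=m, s+24=q, t+24=r.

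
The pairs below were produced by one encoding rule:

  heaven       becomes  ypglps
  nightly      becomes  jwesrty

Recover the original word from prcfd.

surge

Two steps: reverse the string, then apply a Caesar shift of +11.
Reversing it on prcfd: shift back: p−11=e, r−11=g, c−11=r, f−11=u, d−11=s → egrus; then reverse → surge.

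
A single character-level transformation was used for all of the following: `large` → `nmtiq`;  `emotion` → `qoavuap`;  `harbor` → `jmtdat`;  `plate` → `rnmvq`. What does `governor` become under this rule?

The shift depends on letter class: consonant l→n is +2, but vowel a→m is +12. Two shifts are in play — +12 for a/e/i/o/u, +2 for every other letter.
Applying it to governor: g(cons)+2=i, o(vowel)+12=a, v(cons)+2=x, e(vowel)+12=q, r(cons)+2=t, n(cons)+2=p, o(vowel)+12=a, r(cons)+2=t.

iaxqtpat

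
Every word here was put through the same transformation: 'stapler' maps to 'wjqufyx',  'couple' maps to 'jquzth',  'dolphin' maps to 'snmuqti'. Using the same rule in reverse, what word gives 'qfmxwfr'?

The output letters match the input read backwards, each shifted +5: stapler reversed is relpats. Read the word backwards and shift each letter +5.
Decoding qfmxwfr: shift back: q−5=l, f−5=a, m−5=h, x−5=s, w−5=r, f−5=a, r−5=m → lahsram; then reverse → marshal.

marshal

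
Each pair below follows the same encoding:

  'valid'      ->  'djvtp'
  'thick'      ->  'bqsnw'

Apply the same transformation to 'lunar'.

tdxld

Letter i (0-indexed) is shifted by i+8, so successive shifts are 8, 9, 10, ….
On lunar: l+8=t, u+9=d, n+10=x, a+11=l, r+12=d.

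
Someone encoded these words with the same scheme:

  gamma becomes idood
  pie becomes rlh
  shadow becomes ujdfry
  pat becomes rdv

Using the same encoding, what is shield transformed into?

ujlhnf

The shift depends on letter class: consonant g→i is +2, but vowel a→d is +3. The rule splits by letter class: vowels +3, consonants +2.
For shield: s(cons)+2=u, h(cons)+2=j, i(vowel)+3=l, e(vowel)+3=h, l(cons)+2=n, d(cons)+2=f.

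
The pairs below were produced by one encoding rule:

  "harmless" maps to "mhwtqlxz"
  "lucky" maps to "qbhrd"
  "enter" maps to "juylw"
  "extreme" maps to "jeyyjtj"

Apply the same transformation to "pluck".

uszjp

A repeating key of period 2 is used — shifts +5, +7 over and over.
Applying it to pluck: p+5=u, l+7=s, u+5=z, c+7=j, k+5=p.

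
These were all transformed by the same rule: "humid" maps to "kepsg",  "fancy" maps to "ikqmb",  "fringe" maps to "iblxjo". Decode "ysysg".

vivid

Shifts by position in humid: pos 0: h→k (+3), pos 1: u→e (+10), pos 2: m→p (+3), pos 3: i→s (+10) — repeating every 2. The shifts repeat in a cycle of length 2: positions 0,1,… shift by +3, +10, then the pattern repeats.
Decoding ysysg: y−3=v, s−10=i, y−3=v, s−10=i, g−3=d.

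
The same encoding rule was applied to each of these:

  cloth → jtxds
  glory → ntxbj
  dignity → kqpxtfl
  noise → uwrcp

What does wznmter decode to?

In cloth: c→j is +7, l→t is +8, o→x is +9, t→d is +10 — the shift increases by 1 each position. Letter i (0-indexed) is shifted by i+7, so successive shifts are 7, 8, 9, ….
Decoding wznmter: w−7=p, z−8=r, n−9=e, m−10=c, t−11=i, e−12=s, r−13=e.

precise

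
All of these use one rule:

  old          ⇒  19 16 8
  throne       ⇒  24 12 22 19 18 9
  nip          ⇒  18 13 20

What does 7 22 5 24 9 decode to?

crate

o is letter #15 and maps to 19: an offset of 4. Letters become their 1-based position plus 4 (so a→5, b→6, …).
Undoing it on 7 22 5 24 9: 7→(7−4)÷1=3=c, 22→(22−4)÷1=18=r, 5→(5−4)÷1=1=a, 24→(24−4)÷1=20=t, 9→(9−4)÷1=5=e.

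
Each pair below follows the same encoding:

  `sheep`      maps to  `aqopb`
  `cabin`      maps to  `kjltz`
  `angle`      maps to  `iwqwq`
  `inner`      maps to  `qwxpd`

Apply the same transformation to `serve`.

In sheep: s→a is +8, h→q is +9, e→o is +10, e→p is +11 — the shift increases by 1 each position. The shift increases by 1 at each position, starting from +8: 8, 9, 10, ….
For serve: s+8=a, e+9=n, r+10=b, v+11=g, e+12=q.

anbgq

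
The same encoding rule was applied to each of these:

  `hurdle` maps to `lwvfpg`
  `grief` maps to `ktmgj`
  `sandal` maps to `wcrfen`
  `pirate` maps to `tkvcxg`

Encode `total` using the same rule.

xqxcp

Shifts by position in hurdle: pos 0: h→l (+4), pos 1: u→w (+2), pos 2: r→v (+4), pos 3: d→f (+2) — repeating every 2. The shifts repeat in a cycle of length 2: positions 0,1,… shift by +4, +2, then the pattern repeats.
On total: t+4=x, o+2=q, t+4=x, a+2=c, l+4=p.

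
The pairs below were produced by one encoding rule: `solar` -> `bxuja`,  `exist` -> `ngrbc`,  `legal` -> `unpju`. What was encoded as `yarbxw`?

Compare letters: s→b is +9, o→x is +9, l→u is +9 — a constant shift. Each letter is shifted forward by 9 in the alphabet (a Caesar shift of +9).
Decoding yarbxw: y−9=p, a−9=r, r−9=i, b−9=s, x−9=o, w−9=n.

prison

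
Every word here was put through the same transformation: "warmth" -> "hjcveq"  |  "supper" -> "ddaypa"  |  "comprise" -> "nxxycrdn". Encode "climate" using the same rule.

nutvlcp

It's a Vigenère-style cipher with numeric key [11,9]: position i shifts by key[i mod 2].
Applying it to climate: c+11=n, l+9=u, i+11=t, m+9=v, a+11=l, t+9=c, e+11=p.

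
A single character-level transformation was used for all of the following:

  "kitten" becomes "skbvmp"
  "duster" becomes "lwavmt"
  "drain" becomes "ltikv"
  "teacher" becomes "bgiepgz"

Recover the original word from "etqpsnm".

wrinkle

Shifts by position in kitten: pos 0: k→s (+8), pos 1: i→k (+2), pos 2: t→b (+8), pos 3: t→v (+2) — repeating every 2. It's a Vigenère-style cipher with numeric key [8,2]: position i shifts by key[i mod 2].
Undoing it on etqpsnm: e−8=w, t−2=r, q−8=i, p−2=n, s−8=k, n−2=l, m−8=e.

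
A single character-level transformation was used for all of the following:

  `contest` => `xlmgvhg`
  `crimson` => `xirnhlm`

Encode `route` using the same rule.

This is the alphabet-reversal cipher (Atbash): a becomes z, b becomes y, etc.
On route: r↔i, o↔l, u↔f, t↔g, e↔v.

ilfgv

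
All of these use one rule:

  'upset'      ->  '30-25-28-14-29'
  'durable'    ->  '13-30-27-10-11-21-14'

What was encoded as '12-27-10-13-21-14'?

Each letter is replaced by its alphabet position (a=1..z=26) + 9.
Undoing it on 12-27-10-13-21-14: 12→(12−9)÷1=3=c, 27→(27−9)÷1=18=r, 10→(10−9)÷1=1=a, 13→(13−9)÷1=4=d, 21→(21−9)÷1=12=l, 14→(14−9)÷1=5=e.

cradle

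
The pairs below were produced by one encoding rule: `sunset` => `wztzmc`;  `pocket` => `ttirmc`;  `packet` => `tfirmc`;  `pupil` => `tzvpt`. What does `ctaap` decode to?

youth

Each letter shifts forward by (position + 4), i.e. 4, 5, 6, … — the shift grows by one for each successive letter.
Reversing it on ctaap: c−4=y, t−5=o, a−6=u, a−7=t, p−8=h.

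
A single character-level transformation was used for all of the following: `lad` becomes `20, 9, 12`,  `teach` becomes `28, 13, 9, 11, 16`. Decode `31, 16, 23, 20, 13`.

The number is (letter's place in the alphabet, a=1) + 8.
Decoding 31, 16, 23, 20, 13: 31→(31−8)÷1=23=w, 16→(16−8)÷1=8=h, 23→(23−8)÷1=15=o, 20→(20−8)÷1=12=l, 13→(13−8)÷1=5=e.

whole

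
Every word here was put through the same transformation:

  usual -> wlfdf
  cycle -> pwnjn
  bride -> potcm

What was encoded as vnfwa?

The output letters match the input read backwards, each shifted +11: usual reversed is lausu. The word is reversed, then every letter is shifted forward by 11.
Undoing it on vnfwa: shift back: v−11=k, n−11=c, f−11=u, w−11=l, a−11=p → kculp; then reverse → pluck.

pluck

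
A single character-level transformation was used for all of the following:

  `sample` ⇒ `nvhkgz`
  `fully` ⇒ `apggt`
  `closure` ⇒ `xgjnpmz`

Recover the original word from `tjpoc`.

youth

Compare letters: s→n is +21, a→v is +21, m→h is +21 — a constant shift. It's a constant shift of +21 (ROT21).
Undoing it on tjpoc: t−21=y, j−21=o, p−21=u, o−21=t, c−21=h.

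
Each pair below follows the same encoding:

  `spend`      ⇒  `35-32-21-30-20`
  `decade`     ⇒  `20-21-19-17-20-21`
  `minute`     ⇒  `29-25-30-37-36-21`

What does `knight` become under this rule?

27-30-25-23-24-36

The number is (letter's place in the alphabet, a=1) + 16.
On knight: k=11→27, n=14→30, i=9→25, g=7→23, h=8→24, t=20→36.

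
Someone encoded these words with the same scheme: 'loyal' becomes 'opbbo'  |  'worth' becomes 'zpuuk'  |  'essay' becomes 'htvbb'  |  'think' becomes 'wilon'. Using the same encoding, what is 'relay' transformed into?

The shifts repeat in a cycle of length 2: positions 0,1,… shift by +3, +1, then the pattern repeats.
On relay: r+3=u, e+1=f, l+3=o, a+1=b, y+3=b.

ufobb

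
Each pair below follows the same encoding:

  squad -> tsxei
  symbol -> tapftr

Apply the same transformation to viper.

wksiw

In squad: s→t is +1, q→s is +2, u→x is +3, a→e is +4 — the shift increases by 1 each position. The shift increases by 1 at each position, starting from +1: 1, 2, 3, ….
Applying it to viper: v+1=w, i+2=k, p+3=s, e+4=i, r+5=w.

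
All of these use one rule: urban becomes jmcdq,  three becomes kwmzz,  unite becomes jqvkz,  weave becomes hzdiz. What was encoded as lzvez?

u(20)→j(9) and r(17)→m(12) fit y≡25x+3 (mod 26); the inverse of 25 mod 26 is 25. Each letter's alphabet position (a=0..z=25) is mapped through 25·x+3 mod 26 — an affine cipher.
Reversing it on lzvez: l(11)→25·(11−3)≡18=s; z(25)→25·(25−3)≡4=e; v(21)→25·(21−3)≡8=i; e(4)→25·(4−3)≡25=z; z(25)→25·(25−3)≡4=e (all mod 26).

seize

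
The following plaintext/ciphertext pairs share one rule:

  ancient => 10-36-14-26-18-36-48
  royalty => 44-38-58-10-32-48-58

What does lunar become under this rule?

32-50-36-10-44

a(#1)→10 and n(#14)→36: differences scale by 2, so n = 2·pos + 8. The formula is n = 2×(alphabet index, a=1) + 8.
For lunar: l=12→32, u=21→50, n=14→36, a=1→10, r=18→44.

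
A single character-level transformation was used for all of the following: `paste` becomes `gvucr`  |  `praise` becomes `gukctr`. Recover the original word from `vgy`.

The output letters match the input read backwards, each shifted +2: paste reversed is etsap. The word is reversed, then every letter is shifted forward by 2.
Undoing it on vgy: shift back: v−2=t, g−2=e, y−2=w → tew; then reverse → wet.

wet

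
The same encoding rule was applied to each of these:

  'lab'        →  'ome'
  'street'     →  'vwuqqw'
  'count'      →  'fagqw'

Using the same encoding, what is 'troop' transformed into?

The shift depends on letter class: consonant l→o is +3, but vowel a→m is +12. Vowels shift forward by 12 and consonants shift forward by 3.
On troop: t(cons)+3=w, r(cons)+3=u, o(vowel)+12=a, o(vowel)+12=a, p(cons)+3=s.

wuaas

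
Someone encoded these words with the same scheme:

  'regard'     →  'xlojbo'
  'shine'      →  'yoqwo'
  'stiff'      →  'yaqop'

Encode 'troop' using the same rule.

zywxz

Letter i (0-indexed) is shifted by i+6, so successive shifts are 6, 7, 8, ….
On troop: t+6=z, r+7=y, o+8=w, o+9=x, p+10=z.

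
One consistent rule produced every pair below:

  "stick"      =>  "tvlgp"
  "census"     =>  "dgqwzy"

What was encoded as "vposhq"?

unlock

In stick: s→t is +1, t→v is +2, i→l is +3, c→g is +4 — the shift increases by 1 each position. Each letter shifts forward by (position + 1), i.e. 1, 2, 3, … — the shift grows by one for each successive letter.
Decoding vposhq: v−1=u, p−2=n, o−3=l, s−4=o, h−5=c, q−6=k.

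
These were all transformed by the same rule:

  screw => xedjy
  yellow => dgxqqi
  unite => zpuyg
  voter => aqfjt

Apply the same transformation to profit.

utakkf

Shifts by position in screw: pos 0: s→x (+5), pos 1: c→e (+2), pos 2: r→d (+12), pos 3: e→j (+5), pos 4: w→y (+2) — repeating every 3. A repeating key of period 3 is used — shifts +5, +2, +12 over and over.
Applying it to profit: p+5=u, r+2=t, o+12=a, f+5=k, i+2=k, t+12=f.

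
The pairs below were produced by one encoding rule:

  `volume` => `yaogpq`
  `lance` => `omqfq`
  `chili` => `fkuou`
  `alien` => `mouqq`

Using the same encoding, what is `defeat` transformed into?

The shift depends on letter class: consonant v→y is +3, but vowel o→a is +12. The rule splits by letter class: vowels +12, consonants +3.
For defeat: d(cons)+3=g, e(vowel)+12=q, f(cons)+3=i, e(vowel)+12=q, a(vowel)+12=m, t(cons)+3=w.

gqiqmw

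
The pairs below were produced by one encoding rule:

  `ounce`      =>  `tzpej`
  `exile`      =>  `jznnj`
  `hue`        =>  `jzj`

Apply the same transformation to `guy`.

The shift depends on letter class: consonant n→p is +2, but vowel o→t is +5. The rule splits by letter class: vowels +5, consonants +2.
Applying it to guy: g(cons)+2=i, u(vowel)+5=z, y(cons)+2=a.

iza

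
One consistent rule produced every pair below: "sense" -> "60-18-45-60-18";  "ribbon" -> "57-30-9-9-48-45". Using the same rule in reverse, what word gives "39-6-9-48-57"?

s(#19)→60 and e(#5)→18: differences scale by 3, so n = 3·pos + 3. The formula is n = 3×(alphabet index, a=1) + 3.
Undoing it on 39-6-9-48-57: 39→(39−3)÷3=12=l, 6→(6−3)÷3=1=a, 9→(9−3)÷3=2=b, 48→(48−3)÷3=15=o, 57→(57−3)÷3=18=r.

labor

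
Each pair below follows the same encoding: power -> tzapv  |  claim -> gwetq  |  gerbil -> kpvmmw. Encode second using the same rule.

The shifts repeat in a cycle of length 2: positions 0,1,… shift by +4, +11, then the pattern repeats.
For second: s+4=w, e+11=p, c+4=g, o+11=z, n+4=r, d+11=o.

wpgzro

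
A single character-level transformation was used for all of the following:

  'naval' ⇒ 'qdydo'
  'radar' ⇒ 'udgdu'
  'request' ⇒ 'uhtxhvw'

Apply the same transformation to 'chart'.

Compare letters: n→q is +3, a→d is +3, v→y is +3 — a constant shift. Every letter moves 3 places later in the alphabet, wrapping around z→a.
Applying it to chart: c+3=f, h+3=k, a+3=d, r+3=u, t+3=w.

fkduw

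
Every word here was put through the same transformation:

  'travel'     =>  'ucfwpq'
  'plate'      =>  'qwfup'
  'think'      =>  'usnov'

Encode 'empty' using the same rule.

Shifts by position in travel: pos 0: t→u (+1), pos 1: r→c (+11), pos 2: a→f (+5), pos 3: v→w (+1), pos 4: e→p (+11), pos 5: l→q (+5) — repeating every 3. It's a Vigenère-style cipher with numeric key [1,11,5]: position i shifts by key[i mod 3].
On empty: e+1=f, m+11=x, p+5=u, t+1=u, y+11=j.

fxuuj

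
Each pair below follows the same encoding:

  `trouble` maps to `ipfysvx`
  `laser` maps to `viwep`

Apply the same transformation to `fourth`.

The output letters match the input read backwards, each shifted +4: trouble reversed is elbuort. The word is reversed, then every letter is shifted forward by 4.
On fourth: reverse → htruof; then shift: h+4=l, t+4=x, r+4=v, u+4=y, o+4=s, f+4=j.

lxvysj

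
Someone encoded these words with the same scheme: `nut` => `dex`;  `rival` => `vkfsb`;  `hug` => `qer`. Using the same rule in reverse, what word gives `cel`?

The word is reversed, then every letter is shifted forward by 10.
Reversing it on cel: shift back: c−10=s, e−10=u, l−10=b → sub; then reverse → bus.

bus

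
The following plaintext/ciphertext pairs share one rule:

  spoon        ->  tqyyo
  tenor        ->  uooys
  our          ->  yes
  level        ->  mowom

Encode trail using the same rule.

usksm

The shift depends on letter class: consonant s→t is +1, but vowel o→y is +10. Two shifts are in play — +10 for a/e/i/o/u, +1 for every other letter.
Applying it to trail: t(cons)+1=u, r(cons)+1=s, a(vowel)+10=k, i(vowel)+10=s, l(cons)+1=m.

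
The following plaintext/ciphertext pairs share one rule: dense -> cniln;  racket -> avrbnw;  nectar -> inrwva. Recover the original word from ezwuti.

d(3)→c(2) and e(4)→n(13) fit y≡11x+21 (mod 26); the inverse of 11 mod 26 is 19. This is an affine cipher: with a=0,…,z=25, each position x becomes (11x+21) mod 26.
Decoding ezwuti: e(4)→19·(4−21)≡15=p; z(25)→19·(25−21)≡24=y; w(22)→19·(22−21)≡19=t; u(20)→19·(20−21)≡7=h; t(19)→19·(19−21)≡14=o; i(8)→19·(8−21)≡13=n (all mod 26).

python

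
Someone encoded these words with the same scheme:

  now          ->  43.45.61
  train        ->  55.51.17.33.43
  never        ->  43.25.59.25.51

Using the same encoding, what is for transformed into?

27.45.51

n(#14)→43 and o(#15)→45: differences scale by 2, so n = 2·pos + 15. Each letter becomes 2×(its alphabet position, a=1..z=26) + 15.
On for: f=6→27, o=15→45, r=18→51.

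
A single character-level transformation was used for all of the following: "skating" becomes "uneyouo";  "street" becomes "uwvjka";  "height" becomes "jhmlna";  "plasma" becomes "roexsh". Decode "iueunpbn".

In skating: s→u is +2, k→n is +3, a→e is +4, t→y is +5 — the shift increases by 1 each position. The shift increases by 1 at each position, starting from +2: 2, 3, 4, ….
Reversing it on iueunpbn: i−2=g, u−3=r, e−4=a, u−5=p, n−6=h, p−7=i, b−8=t, n−9=e.

graphite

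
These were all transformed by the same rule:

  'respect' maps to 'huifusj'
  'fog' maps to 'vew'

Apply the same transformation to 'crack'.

shqsa

It's a constant shift of +16 (ROT16).
On crack: c+16=s, r+16=h, a+16=q, c+16=s, k+16=a.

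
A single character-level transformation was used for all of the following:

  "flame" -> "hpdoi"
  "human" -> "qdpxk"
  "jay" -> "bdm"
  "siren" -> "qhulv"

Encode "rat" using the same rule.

wdu

The output letters match the input read backwards, each shifted +3: flame reversed is emalf. The word is reversed, then every letter is shifted forward by 3.
For rat: reverse → tar; then shift: t+3=w, a+3=d, r+3=u.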